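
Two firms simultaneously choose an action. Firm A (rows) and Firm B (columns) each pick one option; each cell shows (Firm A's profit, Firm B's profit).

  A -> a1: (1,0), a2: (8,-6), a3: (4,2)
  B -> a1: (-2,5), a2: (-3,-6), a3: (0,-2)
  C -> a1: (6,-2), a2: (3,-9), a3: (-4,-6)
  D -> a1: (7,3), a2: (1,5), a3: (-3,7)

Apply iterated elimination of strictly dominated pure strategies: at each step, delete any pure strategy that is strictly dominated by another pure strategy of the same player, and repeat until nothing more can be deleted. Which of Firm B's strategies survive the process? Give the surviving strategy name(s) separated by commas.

Firm A's strategy B is strictly dominated by A (a1: 1>-2, a2: 8>-3, a3: 4>0) and is removed.
For Firm B, a3 strictly dominates a2 on the remaining rows (A: 2>-6, C: -6>-9, D: 7>5); eliminate a2.
Row C is eliminated: D beats it against every remaining column (a1: 7>6, a3: -3>-4).
Firm B's strategy a1 is strictly dominated by a3 (A: 2>0, D: 7>3) and is removed.
For Firm A, A strictly dominates D on the remaining columns (a3: 4>-3); eliminate D.
Among the remaining strategies, none is strictly dominated by another pure strategy of the same player, so the elimination stops.
Surviving strategies — Firm A: {A}; Firm B: {a3}.

a3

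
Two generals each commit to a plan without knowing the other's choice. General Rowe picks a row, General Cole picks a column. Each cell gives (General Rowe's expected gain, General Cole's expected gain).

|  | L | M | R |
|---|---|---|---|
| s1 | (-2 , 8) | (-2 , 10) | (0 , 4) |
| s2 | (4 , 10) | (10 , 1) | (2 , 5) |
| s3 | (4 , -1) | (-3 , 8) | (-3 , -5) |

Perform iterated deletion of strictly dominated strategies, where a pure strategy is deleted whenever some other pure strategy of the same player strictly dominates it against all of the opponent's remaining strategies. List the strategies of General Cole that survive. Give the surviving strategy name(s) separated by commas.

Row s1 is eliminated: s2 beats it against every remaining column (L: 4>-2, M: 10>-2, R: 2>0).
Column R is eliminated: L beats it against every remaining row (s2: 10>5, s3: -1>-5).
Among the remaining strategies, none is strictly dominated by another pure strategy of the same player, so the elimination stops.
Surviving strategies — General Rowe: {s2, s3}; General Cole: {L, M}.

L, M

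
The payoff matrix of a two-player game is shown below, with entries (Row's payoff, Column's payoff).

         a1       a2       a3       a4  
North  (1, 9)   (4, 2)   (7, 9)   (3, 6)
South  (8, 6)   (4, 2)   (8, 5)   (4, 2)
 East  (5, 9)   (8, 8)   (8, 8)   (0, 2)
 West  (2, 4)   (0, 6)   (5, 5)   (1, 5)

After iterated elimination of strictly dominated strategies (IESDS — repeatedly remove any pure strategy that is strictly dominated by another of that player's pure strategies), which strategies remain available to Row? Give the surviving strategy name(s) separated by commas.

Row's strategy West is strictly dominated by South (a1: 8>2, a2: 4>0, a3: 8>5, a4: 4>1) and is removed.
Column's strategy a2 is strictly dominated by a1 (North: 9>2, South: 6>2, East: 9>8) and is removed.
For Row, South strictly dominates North on the remaining columns (a1: 8>1, a3: 8>7, a4: 4>3); eliminate North.
Column a3 is eliminated: a1 beats it against every remaining row (South: 6>5, East: 9>8).
For Row, South strictly dominates East on the remaining columns (a1: 8>5, a4: 4>0); eliminate East.
For Column, a1 strictly dominates a4 on the remaining rows (South: 6>2); eliminate a4.
Among the remaining strategies, none is strictly dominated by another pure strategy of the same player, so the elimination stops.
Surviving strategies — Row: {South}; Column: {a1}.

South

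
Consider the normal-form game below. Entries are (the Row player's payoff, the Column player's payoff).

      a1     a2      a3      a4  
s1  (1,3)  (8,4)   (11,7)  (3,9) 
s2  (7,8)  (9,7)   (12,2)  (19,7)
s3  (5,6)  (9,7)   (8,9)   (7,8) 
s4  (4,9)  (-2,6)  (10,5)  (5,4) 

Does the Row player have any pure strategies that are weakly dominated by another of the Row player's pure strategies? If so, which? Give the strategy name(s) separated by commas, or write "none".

s1, s3, s4

s1: dominated, since s2 does at least as well everywhere (a1: 7>1, a2: 9>8, a3: 12>11, a4: 19>3).
Nothing dominates s2: s1 at a1 (7>1); s3 at a1 (7>5); s4 at a1 (7>4).
s2 weakly dominates s3 — a1: 7>5, a2: 9=9, a3: 12>8, a4: 19>7.
s4 is weakly dominated by s2 (a1: 7>4, a2: 9>-2, a3: 12>10, a4: 19>5).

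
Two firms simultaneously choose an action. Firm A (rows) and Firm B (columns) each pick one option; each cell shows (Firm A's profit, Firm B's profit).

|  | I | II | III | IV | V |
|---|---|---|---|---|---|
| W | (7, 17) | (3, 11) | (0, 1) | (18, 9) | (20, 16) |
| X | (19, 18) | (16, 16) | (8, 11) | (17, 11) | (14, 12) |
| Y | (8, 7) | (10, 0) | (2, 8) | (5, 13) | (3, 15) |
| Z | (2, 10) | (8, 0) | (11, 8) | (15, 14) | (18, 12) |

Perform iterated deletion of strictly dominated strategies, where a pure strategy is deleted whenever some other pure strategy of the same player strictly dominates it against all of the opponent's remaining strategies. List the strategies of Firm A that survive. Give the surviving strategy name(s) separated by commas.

Firm A's strategy Y is strictly dominated by X (I: 19>8, II: 16>10, III: 8>2, IV: 17>5, V: 14>3) and is removed.
Column II is eliminated: I beats it against every remaining row (W: 17>11, X: 18>16, Z: 10>0).
Column III is eliminated: I beats it against every remaining row (W: 17>1, X: 18>11, Z: 10>8).
Firm A's strategy Z is strictly dominated by W (I: 7>2, IV: 18>15, V: 20>18) and is removed.
Firm B's strategy IV is strictly dominated by I (W: 17>9, X: 18>11) and is removed.
Column V is eliminated: I beats it against every remaining row (W: 17>16, X: 18>12).
Row W is eliminated: X beats it against every remaining column (I: 19>7).
Among the remaining strategies, none is strictly dominated by another pure strategy of the same player, so the elimination stops.
Surviving strategies — Firm A: {X}; Firm B: {I}.

X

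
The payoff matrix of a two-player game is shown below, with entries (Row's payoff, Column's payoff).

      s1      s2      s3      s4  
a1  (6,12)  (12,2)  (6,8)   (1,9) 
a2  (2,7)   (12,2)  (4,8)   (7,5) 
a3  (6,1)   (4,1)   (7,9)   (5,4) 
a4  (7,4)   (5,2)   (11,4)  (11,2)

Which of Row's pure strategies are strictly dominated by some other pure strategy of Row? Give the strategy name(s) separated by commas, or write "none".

a1: no other strategy beats it everywhere (a2 at s1 (6>2); a3 at s1 (6=6); a4 at s2 (12>5)).
a2: no other strategy beats it everywhere (a1 at s2 (12=12); a3 at s2 (12>4); a4 at s2 (12>5)).
a3 is strictly dominated by a4 (s1: 7>6, s2: 5>4, s3: 11>7, s4: 11>5).
a4 is not dominated — it holds its own against a1 at s1 (7>6); a2 at s1 (7>2); a3 at s1 (7>6).

a3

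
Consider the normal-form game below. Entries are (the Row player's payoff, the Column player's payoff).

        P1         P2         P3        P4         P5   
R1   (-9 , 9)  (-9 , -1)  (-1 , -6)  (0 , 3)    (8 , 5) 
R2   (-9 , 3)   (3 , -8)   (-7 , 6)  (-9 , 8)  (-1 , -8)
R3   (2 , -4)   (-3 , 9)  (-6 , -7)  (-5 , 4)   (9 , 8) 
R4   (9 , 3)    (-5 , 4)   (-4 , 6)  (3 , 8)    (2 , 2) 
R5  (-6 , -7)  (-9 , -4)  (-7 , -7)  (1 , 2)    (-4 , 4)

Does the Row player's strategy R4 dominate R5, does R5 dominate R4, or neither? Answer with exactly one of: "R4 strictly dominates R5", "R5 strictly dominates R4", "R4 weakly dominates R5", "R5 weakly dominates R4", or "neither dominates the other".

R4 strictly dominates R5

Compare R4 to R5 across each choice by the Column player: P1: 9>-6, P2: -5>-9, P3: -4>-7, P4: 3>1, P5: 2>-4.
Every comparison favours R4, so R4 strictly dominates R5.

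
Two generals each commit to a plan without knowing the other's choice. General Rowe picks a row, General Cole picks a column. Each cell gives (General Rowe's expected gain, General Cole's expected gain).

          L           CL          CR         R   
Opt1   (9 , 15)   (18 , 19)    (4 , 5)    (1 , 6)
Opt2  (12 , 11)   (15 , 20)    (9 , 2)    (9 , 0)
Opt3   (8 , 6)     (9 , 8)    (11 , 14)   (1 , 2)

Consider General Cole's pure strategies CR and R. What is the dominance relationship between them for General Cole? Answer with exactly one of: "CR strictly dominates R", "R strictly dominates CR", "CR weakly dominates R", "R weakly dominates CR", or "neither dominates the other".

neither dominates the other

Compare CR to R across each choice by General Rowe: Opt1: 5<6, Opt2: 2>0, Opt3: 14>2.
CR does better at Opt2, Opt3 but worse at Opt1; neither strategy dominates the other.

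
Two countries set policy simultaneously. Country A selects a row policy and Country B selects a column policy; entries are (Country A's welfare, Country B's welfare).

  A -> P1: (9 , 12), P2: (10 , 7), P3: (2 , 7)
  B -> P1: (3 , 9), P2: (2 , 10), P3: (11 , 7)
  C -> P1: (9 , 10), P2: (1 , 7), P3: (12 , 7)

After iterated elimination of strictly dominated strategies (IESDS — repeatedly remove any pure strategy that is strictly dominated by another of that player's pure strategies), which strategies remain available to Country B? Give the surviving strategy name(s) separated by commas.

P1

For Country B, P1 strictly dominates P3 on the remaining rows (A: 12>7, B: 9>7, C: 10>7); eliminate P3.
For Country A, A strictly dominates B on the remaining columns (P1: 9>3, P2: 10>2); eliminate B.
For Country B, P1 strictly dominates P2 on the remaining rows (A: 12>7, C: 10>7); eliminate P2.
Among the remaining strategies, none is strictly dominated by another pure strategy of the same player, so the elimination stops.
Surviving strategies — Country A: {A, C}; Country B: {P1}.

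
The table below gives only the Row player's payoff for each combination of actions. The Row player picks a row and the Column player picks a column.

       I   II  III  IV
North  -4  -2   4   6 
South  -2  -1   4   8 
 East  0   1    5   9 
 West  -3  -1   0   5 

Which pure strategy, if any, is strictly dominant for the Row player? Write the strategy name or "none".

East

East vs North: I: 0>-4, II: 1>-2, III: 5>4, IV: 9>6.
East vs South: I: 0>-2, II: 1>-1, III: 5>4, IV: 9>8.
East vs West: I: 0>-3, II: 1>-1, III: 5>0, IV: 9>5.
East strictly beats every other strategy against every opponent action, so it is strictly dominant.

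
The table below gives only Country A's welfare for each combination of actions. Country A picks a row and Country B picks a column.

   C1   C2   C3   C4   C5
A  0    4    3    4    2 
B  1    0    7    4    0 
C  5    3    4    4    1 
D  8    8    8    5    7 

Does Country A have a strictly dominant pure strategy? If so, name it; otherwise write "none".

D

D vs A: C1: 8>0, C2: 8>4, C3: 8>3, C4: 5>4, C5: 7>2.
D vs B: C1: 8>1, C2: 8>0, C3: 8>7, C4: 5>4, C5: 7>0.
D vs C: C1: 8>5, C2: 8>3, C3: 8>4, C4: 5>4, C5: 7>1.
D strictly beats every other strategy against every opponent action, so it is strictly dominant.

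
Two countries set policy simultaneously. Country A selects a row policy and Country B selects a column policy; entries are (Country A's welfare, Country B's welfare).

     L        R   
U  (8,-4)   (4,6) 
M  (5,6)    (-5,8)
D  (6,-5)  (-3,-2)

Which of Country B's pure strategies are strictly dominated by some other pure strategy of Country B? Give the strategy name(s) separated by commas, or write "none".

L: dominated, since R does at least as well everywhere (U: 6>-4, M: 8>6, D: -2>-5).
Nothing dominates R: L at U (6>-4).

L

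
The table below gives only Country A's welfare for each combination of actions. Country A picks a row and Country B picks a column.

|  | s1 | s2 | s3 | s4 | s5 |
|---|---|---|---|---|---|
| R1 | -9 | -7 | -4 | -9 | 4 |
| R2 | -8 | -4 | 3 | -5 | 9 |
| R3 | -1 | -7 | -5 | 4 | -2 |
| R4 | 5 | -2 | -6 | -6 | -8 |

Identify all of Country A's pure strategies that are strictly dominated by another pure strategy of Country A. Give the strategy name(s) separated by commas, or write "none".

R1: dominated, since R2 does at least as well everywhere (s1: -8>-9, s2: -4>-7, s3: 3>-4, s4: -5>-9, s5: 9>4).
R2 is not dominated — it holds its own against R1 at s1 (-8>-9); R3 at s2 (-4>-7); R4 at s3 (3>-6).
R3 is not dominated — it holds its own against R1 at s1 (-1>-9); R2 at s1 (-1>-8); R4 at s3 (-5>-6).
Nothing dominates R4: R1 at s1 (5>-9); R2 at s1 (5>-8); R3 at s1 (5>-1).

R1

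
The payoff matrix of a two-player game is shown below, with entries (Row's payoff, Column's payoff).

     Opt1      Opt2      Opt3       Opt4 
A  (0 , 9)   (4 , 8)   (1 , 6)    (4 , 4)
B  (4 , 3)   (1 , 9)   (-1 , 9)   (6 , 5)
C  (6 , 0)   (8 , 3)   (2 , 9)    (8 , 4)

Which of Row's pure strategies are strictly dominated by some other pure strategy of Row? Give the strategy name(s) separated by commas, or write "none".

A, B

A is strictly dominated by C (Opt1: 6>0, Opt2: 8>4, Opt3: 2>1, Opt4: 8>4).
C strictly dominates B — Opt1: 6>4, Opt2: 8>1, Opt3: 2>-1, Opt4: 8>6.
C is not dominated — it holds its own against A at Opt1 (6>0); B at Opt1 (6>4).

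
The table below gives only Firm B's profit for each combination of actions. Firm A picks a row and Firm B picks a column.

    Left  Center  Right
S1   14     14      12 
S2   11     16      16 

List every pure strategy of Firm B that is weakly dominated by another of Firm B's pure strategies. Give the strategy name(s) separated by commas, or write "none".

Left is weakly dominated by Center (S1: 14=14, S2: 16>11).
Center is not dominated — it holds its own against Left at S2 (16>11); Right at S1 (14>12).
Right: dominated, since Center does at least as well everywhere (S1: 14>12, S2: 16=16).

Left, Right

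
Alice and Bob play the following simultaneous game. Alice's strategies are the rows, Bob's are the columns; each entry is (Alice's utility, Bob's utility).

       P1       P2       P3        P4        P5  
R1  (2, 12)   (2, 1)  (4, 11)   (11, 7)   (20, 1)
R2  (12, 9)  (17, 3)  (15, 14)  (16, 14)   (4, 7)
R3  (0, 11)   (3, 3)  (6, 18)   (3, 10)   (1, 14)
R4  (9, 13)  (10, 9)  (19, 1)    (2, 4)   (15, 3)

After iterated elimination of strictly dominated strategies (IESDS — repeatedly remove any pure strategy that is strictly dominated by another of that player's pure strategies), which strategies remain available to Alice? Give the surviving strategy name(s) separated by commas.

For Alice, R2 strictly dominates R3 on the remaining columns (P1: 12>0, P2: 17>3, P3: 15>6, P4: 16>3, P5: 4>1); eliminate R3.
For Bob, P1 strictly dominates P2 on the remaining rows (R1: 12>1, R2: 9>3, R4: 13>9); eliminate P2.
For Bob, P1 strictly dominates P5 on the remaining rows (R1: 12>1, R2: 9>7, R4: 13>3); eliminate P5.
For Alice, R2 strictly dominates R1 on the remaining columns (P1: 12>2, P3: 15>4, P4: 16>11); eliminate R1.
Among the remaining strategies, none is strictly dominated by another pure strategy of the same player, so the elimination stops.
Surviving strategies — Alice: {R2, R4}; Bob: {P1, P3, P4}.

R2, R4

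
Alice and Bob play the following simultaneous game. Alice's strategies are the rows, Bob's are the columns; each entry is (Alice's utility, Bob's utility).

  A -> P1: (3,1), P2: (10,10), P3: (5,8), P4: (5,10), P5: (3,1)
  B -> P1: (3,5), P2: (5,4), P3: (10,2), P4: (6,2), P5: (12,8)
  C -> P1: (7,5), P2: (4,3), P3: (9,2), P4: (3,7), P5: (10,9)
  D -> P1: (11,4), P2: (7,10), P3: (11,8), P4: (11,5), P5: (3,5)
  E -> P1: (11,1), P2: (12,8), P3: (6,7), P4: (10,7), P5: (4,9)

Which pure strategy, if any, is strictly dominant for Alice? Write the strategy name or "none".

A fails to dominate B at P1 (3=3).
B fails to dominate A at P1 (3=3).
C fails to dominate A at P2 (4<10).
D fails to dominate A at P2 (7<10).
E fails to dominate B at P3 (6<10).
No single strategy dominates all the others.

none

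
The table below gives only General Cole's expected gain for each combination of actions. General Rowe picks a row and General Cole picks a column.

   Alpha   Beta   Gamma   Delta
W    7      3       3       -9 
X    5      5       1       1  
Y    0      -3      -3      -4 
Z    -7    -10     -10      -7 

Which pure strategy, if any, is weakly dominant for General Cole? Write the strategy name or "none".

Alpha vs Beta: W: 7>3, X: 5=5, Y: 0>-3, Z: -7>-10.
Alpha vs Gamma: W: 7>3, X: 5>1, Y: 0>-3, Z: -7>-10.
Alpha vs Delta: W: 7>-9, X: 5>1, Y: 0>-4, Z: -7=-7.
Alpha is at least as good as every other strategy against every opponent action, so it is weakly dominant.

Alpha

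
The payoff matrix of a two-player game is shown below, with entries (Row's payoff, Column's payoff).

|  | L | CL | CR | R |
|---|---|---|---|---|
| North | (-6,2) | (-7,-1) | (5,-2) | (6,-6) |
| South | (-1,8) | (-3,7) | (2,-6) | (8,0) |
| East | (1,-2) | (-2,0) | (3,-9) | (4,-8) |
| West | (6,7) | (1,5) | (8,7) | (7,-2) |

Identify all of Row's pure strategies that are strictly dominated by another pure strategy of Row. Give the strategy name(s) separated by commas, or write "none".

North, East

North: dominated, since West does at least as well everywhere (L: 6>-6, CL: 1>-7, CR: 8>5, R: 7>6).
South is not dominated — it holds its own against North at L (-1>-6); East at R (8>4); West at R (8>7).
East: dominated, since West does at least as well everywhere (L: 6>1, CL: 1>-2, CR: 8>3, R: 7>4).
West is not dominated — it holds its own against North at L (6>-6); South at L (6>-1); East at L (6>1).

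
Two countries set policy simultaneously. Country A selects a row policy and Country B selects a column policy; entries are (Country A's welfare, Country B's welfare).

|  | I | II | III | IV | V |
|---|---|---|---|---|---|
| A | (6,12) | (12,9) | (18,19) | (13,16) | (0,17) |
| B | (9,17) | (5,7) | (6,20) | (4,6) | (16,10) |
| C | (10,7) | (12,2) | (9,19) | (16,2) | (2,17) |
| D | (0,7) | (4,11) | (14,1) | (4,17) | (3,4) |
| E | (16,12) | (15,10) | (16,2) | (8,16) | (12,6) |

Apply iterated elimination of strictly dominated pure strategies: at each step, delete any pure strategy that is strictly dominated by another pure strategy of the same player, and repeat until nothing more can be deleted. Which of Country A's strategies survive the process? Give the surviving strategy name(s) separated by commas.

A, B, C, E

Country A's strategy D is strictly dominated by E (I: 16>0, II: 15>4, III: 16>14, IV: 8>4, V: 12>3) and is removed.
Column II is eliminated: I beats it against every remaining row (A: 12>9, B: 17>7, C: 7>2, E: 12>10).
Among the remaining strategies, none is strictly dominated by another pure strategy of the same player, so the elimination stops.
Surviving strategies — Country A: {A, B, C, E}; Country B: {I, III, IV, V}.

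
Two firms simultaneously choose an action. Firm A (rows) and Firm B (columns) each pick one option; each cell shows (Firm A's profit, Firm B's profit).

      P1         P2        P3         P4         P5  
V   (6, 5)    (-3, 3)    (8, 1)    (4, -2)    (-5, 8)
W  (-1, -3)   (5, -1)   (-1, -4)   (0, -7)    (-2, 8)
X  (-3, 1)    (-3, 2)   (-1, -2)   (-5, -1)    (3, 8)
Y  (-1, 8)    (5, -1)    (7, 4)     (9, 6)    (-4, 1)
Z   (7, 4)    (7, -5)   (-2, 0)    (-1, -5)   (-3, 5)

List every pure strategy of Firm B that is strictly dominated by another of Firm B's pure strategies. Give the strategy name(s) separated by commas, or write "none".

P2, P3, P4

P1: no other strategy beats it everywhere (P2 at V (5>3); P3 at V (5>1); P4 at V (5>-2); P5 at Y (8>1)).
P2 is strictly dominated by P5 (V: 8>3, W: 8>-1, X: 8>2, Y: 1>-1, Z: 5>-5).
P1 strictly dominates P3 — V: 5>1, W: -3>-4, X: 1>-2, Y: 8>4, Z: 4>0.
P1 strictly dominates P4 — V: 5>-2, W: -3>-7, X: 1>-1, Y: 8>6, Z: 4>-5.
Nothing dominates P5: P1 at V (8>5); P2 at V (8>3); P3 at V (8>1); P4 at V (8>-2).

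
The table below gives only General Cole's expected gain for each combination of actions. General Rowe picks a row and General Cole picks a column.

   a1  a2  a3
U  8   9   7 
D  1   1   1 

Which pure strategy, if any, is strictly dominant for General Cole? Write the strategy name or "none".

none

a1 fails to dominate a2 at U (8<9).
a2 fails to dominate a1 at D (1=1).
a3 fails to dominate a1 at U (7<8).
No single strategy dominates all the others.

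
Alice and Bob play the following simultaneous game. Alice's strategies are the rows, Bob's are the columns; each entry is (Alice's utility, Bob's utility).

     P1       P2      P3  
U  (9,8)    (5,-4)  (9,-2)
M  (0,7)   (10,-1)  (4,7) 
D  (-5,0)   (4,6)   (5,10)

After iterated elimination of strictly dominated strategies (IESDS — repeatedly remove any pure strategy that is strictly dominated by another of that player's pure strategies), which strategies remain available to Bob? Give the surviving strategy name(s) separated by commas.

P1

For Alice, U strictly dominates D on the remaining columns (P1: 9>-5, P2: 5>4, P3: 9>5); eliminate D.
Bob's strategy P2 is strictly dominated by P1 (U: 8>-4, M: 7>-1) and is removed.
Alice's strategy M is strictly dominated by U (P1: 9>0, P3: 9>4) and is removed.
Column P3 is eliminated: P1 beats it against every remaining row (U: 8>-2).
Among the remaining strategies, none is strictly dominated by another pure strategy of the same player, so the elimination stops.
Surviving strategies — Alice: {U}; Bob: {P1}.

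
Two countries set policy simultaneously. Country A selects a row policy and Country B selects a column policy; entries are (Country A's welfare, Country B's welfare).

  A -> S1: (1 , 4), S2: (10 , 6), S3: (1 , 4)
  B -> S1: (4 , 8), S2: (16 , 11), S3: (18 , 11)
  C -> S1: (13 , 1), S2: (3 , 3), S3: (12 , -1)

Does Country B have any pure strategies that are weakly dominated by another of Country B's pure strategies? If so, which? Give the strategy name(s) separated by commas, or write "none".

S1, S3

S1 is weakly dominated by S2 (A: 6>4, B: 11>8, C: 3>1).
S2: no other strategy beats it everywhere (S1 at A (6>4); S3 at A (6>4)).
S3 is weakly dominated by S2 (A: 6>4, B: 11=11, C: 3>-1).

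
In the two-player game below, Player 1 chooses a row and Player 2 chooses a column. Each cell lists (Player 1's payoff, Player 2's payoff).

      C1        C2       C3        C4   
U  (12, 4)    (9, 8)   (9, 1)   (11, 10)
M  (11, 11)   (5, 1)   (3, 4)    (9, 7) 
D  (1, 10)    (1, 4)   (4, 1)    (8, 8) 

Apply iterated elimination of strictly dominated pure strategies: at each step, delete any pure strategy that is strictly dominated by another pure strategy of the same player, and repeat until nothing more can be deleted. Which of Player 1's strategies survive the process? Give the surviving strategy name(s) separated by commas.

U

Player 1's strategy M is strictly dominated by U (C1: 12>11, C2: 9>5, C3: 9>3, C4: 11>9) and is removed.
Player 1's strategy D is strictly dominated by U (C1: 12>1, C2: 9>1, C3: 9>4, C4: 11>8) and is removed.
Column C1 is eliminated: C2 beats it against every remaining row (U: 8>4).
Player 2's strategy C2 is strictly dominated by C4 (U: 10>8) and is removed.
For Player 2, C4 strictly dominates C3 on the remaining rows (U: 10>1); eliminate C3.
Among the remaining strategies, none is strictly dominated by another pure strategy of the same player, so the elimination stops.
Surviving strategies — Player 1: {U}; Player 2: {C4}.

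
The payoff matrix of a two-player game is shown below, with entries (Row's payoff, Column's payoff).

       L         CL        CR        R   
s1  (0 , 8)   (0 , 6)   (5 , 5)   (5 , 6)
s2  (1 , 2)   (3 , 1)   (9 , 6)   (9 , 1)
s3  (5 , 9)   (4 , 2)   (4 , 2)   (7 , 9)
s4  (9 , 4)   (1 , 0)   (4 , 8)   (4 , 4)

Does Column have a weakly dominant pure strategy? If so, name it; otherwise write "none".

none

L fails to dominate CR at s2 (2<6).
CL fails to dominate L at s1 (6<8).
CR fails to dominate L at s1 (5<8).
R fails to dominate L at s1 (6<8).
No single strategy dominates all the others.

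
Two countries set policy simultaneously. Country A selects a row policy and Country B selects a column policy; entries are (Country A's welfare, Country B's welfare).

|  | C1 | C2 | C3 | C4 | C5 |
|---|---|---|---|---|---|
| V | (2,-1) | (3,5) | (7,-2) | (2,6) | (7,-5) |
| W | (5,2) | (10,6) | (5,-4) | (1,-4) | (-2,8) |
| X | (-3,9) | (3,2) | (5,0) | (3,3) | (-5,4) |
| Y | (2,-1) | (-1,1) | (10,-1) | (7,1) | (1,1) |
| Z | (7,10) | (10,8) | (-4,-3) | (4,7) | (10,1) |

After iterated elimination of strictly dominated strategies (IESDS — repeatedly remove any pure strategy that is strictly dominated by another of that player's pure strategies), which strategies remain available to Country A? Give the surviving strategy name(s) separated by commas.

W, Y, Z

Column C3 is eliminated: C2 beats it against every remaining row (V: 5>-2, W: 6>-4, X: 2>0, Y: 1>-1, Z: 8>-3).
For Country A, Z strictly dominates V on the remaining columns (C1: 7>2, C2: 10>3, C4: 4>2, C5: 10>7); eliminate V.
Row X is eliminated: Z beats it against every remaining column (C1: 7>-3, C2: 10>3, C4: 4>3, C5: 10>-5).
Among the remaining strategies, none is strictly dominated by another pure strategy of the same player, so the elimination stops.
Surviving strategies — Country A: {W, Y, Z}; Country B: {C1, C2, C4, C5}.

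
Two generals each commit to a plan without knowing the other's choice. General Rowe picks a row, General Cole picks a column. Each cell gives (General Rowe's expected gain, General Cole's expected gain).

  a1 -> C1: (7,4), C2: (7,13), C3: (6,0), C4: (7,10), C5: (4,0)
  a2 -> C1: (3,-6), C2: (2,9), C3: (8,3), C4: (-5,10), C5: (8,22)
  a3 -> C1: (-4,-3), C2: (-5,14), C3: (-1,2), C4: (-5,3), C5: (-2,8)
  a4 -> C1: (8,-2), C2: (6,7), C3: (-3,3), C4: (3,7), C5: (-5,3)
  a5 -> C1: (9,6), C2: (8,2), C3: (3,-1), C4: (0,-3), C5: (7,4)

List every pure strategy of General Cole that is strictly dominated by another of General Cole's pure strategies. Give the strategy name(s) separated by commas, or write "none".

C1: no other strategy beats it everywhere (C2 at a5 (6>2); C3 at a1 (4>0); C4 at a5 (6>-3); C5 at a1 (4>0)).
C2: no other strategy beats it everywhere (C1 at a1 (13>4); C3 at a1 (13>0); C4 at a1 (13>10); C5 at a1 (13>0)).
C2 strictly dominates C3 — a1: 13>0, a2: 9>3, a3: 14>2, a4: 7>3, a5: 2>-1.
C4 is not dominated — it holds its own against C1 at a1 (10>4); C2 at a2 (10>9); C3 at a1 (10>0); C5 at a1 (10>0).
C5 is not dominated — it holds its own against C1 at a2 (22>-6); C2 at a2 (22>9); C3 at a1 (0=0); C4 at a2 (22>10).

C3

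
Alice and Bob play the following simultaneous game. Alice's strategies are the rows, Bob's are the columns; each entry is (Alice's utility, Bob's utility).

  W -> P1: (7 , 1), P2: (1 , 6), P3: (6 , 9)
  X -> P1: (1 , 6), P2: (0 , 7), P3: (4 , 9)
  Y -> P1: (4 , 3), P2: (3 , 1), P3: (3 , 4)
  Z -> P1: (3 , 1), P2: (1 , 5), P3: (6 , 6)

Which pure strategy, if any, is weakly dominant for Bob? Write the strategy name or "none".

P3 vs P1: W: 9>1, X: 9>6, Y: 4>3, Z: 6>1.
P3 vs P2: W: 9>6, X: 9>7, Y: 4>1, Z: 6>5.
P3 is at least as good as every other strategy against every opponent action, so it is weakly dominant.

P3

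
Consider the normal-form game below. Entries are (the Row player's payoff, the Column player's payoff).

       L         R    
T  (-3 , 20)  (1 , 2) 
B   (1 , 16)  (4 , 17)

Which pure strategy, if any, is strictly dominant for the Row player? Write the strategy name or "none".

B

B vs T: L: 1>-3, R: 4>1.
B strictly beats every other strategy against every opponent action, so it is strictly dominant.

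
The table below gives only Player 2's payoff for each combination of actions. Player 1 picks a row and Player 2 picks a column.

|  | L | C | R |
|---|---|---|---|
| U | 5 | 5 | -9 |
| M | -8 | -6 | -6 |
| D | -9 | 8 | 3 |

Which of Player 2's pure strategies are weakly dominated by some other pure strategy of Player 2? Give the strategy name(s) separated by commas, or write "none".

L, R

L: dominated, since C does at least as well everywhere (U: 5=5, M: -6>-8, D: 8>-9).
C: no other strategy beats it everywhere (L at M (-6>-8); R at U (5>-9)).
C weakly dominates R — U: 5>-9, M: -6=-6, D: 8>3.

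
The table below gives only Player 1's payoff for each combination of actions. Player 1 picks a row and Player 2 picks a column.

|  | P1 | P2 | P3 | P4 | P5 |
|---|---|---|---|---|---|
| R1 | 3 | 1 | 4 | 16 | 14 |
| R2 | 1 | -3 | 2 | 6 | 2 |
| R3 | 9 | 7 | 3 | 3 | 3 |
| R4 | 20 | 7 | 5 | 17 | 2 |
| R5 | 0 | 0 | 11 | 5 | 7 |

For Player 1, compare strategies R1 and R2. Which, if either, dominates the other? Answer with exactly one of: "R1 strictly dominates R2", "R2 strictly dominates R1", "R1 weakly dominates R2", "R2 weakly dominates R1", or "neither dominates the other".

R1 strictly dominates R2

R1's payoffs vs R2's, by Player 2's action — P1: 3>1, P2: 1>-3, P3: 4>2, P4: 16>6, P5: 14>2.
R1 gives a strictly higher payoff against each opponent action, so R1 strictly dominates R2.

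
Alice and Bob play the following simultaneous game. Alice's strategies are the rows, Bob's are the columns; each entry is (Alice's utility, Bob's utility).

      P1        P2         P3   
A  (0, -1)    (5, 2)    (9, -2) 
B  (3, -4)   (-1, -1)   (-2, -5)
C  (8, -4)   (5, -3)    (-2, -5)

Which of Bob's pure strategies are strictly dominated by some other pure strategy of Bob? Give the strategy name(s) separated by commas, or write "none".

P1, P3

P2 strictly dominates P1 — A: 2>-1, B: -1>-4, C: -3>-4.
Nothing dominates P2: P1 at A (2>-1); P3 at A (2>-2).
P3: dominated, since P1 does at least as well everywhere (A: -1>-2, B: -4>-5, C: -4>-5).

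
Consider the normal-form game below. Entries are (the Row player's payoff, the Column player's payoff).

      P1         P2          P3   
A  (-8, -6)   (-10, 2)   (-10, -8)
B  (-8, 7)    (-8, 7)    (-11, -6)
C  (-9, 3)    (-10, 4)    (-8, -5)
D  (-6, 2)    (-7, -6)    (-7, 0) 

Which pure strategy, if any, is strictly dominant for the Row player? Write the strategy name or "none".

D vs A: P1: -6>-8, P2: -7>-10, P3: -7>-10.
D vs B: P1: -6>-8, P2: -7>-8, P3: -7>-11.
D vs C: P1: -6>-9, P2: -7>-10, P3: -7>-8.
D strictly beats every other strategy against every opponent action, so it is strictly dominant.

D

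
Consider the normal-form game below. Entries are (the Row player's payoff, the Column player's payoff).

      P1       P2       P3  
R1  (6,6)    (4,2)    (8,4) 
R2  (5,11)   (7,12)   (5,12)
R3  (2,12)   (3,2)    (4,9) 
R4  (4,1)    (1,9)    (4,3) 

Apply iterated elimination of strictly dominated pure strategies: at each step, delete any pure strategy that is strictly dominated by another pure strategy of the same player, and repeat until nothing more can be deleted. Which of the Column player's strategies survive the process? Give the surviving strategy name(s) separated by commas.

The Row player's strategy R3 is strictly dominated by R1 (P1: 6>2, P2: 4>3, P3: 8>4) and is removed.
Row R4 is eliminated: R1 beats it against every remaining column (P1: 6>4, P2: 4>1, P3: 8>4).
Among the remaining strategies, none is strictly dominated by another pure strategy of the same player, so the elimination stops.
Surviving strategies — the Row player: {R1, R2}; the Column player: {P1, P2, P3}.

P1, P2, P3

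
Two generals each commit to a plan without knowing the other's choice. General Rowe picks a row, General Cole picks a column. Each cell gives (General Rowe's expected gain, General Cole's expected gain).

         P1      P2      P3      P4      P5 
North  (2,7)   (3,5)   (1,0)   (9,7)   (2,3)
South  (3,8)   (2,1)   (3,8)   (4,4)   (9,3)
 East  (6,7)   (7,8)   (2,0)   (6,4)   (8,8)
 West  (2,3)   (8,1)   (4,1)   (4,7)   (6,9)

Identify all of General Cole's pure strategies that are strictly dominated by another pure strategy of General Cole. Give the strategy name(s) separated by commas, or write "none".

none

P1 is not dominated — it holds its own against P2 at North (7>5); P3 at North (7>0); P4 at North (7=7); P5 at North (7>3).
P2: no other strategy beats it everywhere (P1 at East (8>7); P3 at North (5>0); P4 at East (8>4); P5 at North (5>3)).
P3: no other strategy beats it everywhere (P1 at South (8=8); P2 at South (8>1); P4 at South (8>4); P5 at South (8>3)).
P4: no other strategy beats it everywhere (P1 at North (7=7); P2 at North (7>5); P3 at North (7>0); P5 at North (7>3)).
Nothing dominates P5: P1 at East (8>7); P2 at South (3>1); P3 at North (3>0); P4 at East (8>4).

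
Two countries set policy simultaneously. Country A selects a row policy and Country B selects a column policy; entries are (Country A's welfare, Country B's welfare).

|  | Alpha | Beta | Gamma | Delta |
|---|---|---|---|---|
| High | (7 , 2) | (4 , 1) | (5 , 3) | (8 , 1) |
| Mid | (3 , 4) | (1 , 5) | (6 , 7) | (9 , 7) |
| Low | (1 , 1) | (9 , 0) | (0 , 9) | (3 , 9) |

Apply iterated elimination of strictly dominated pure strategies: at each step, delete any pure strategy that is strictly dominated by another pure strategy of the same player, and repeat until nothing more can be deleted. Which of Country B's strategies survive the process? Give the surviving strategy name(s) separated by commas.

Country B's strategy Alpha is strictly dominated by Gamma (High: 3>2, Mid: 7>4, Low: 9>1) and is removed.
For Country B, Gamma strictly dominates Beta on the remaining rows (High: 3>1, Mid: 7>5, Low: 9>0); eliminate Beta.
Row High is eliminated: Mid beats it against every remaining column (Gamma: 6>5, Delta: 9>8).
Row Low is eliminated: Mid beats it against every remaining column (Gamma: 6>0, Delta: 9>3).
Among the remaining strategies, none is strictly dominated by another pure strategy of the same player, so the elimination stops.
Surviving strategies — Country A: {Mid}; Country B: {Gamma, Delta}.

Gamma, Delta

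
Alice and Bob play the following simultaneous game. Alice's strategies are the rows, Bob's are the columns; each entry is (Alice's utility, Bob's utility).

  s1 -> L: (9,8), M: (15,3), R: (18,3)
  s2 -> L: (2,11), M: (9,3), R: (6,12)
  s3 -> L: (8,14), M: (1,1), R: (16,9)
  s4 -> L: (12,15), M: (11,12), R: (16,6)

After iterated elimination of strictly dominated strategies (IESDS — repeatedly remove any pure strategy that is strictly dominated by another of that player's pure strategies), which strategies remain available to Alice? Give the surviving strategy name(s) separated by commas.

s4

For Alice, s1 strictly dominates s2 on the remaining columns (L: 9>2, M: 15>9, R: 18>6); eliminate s2.
Row s3 is eliminated: s1 beats it against every remaining column (L: 9>8, M: 15>1, R: 18>16).
Bob's strategy M is strictly dominated by L (s1: 8>3, s4: 15>12) and is removed.
For Bob, L strictly dominates R on the remaining rows (s1: 8>3, s4: 15>6); eliminate R.
Row s1 is eliminated: s4 beats it against every remaining column (L: 12>9).
Among the remaining strategies, none is strictly dominated by another pure strategy of the same player, so the elimination stops.
Surviving strategies — Alice: {s4}; Bob: {L}.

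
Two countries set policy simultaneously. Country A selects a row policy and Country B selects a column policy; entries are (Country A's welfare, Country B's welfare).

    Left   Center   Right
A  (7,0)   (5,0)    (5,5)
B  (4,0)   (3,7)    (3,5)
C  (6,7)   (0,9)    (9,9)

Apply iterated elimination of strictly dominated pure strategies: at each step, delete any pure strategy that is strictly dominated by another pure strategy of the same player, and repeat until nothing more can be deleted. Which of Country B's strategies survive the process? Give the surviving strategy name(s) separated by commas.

Center, Right

Country A's strategy B is strictly dominated by A (Left: 7>4, Center: 5>3, Right: 5>3) and is removed.
Column Left is eliminated: Right beats it against every remaining row (A: 5>0, C: 9>7).
Among the remaining strategies, none is strictly dominated by another pure strategy of the same player, so the elimination stops.
Surviving strategies — Country A: {A, C}; Country B: {Center, Right}.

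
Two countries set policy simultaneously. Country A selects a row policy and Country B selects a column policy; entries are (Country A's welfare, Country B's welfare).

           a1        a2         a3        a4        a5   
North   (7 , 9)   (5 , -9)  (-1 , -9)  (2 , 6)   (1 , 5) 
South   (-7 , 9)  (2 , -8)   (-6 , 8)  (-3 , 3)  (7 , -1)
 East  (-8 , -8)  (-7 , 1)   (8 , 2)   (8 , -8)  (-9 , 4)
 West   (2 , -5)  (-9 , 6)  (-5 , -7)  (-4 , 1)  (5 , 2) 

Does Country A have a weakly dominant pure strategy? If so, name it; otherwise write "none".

none

North fails to dominate South at a5 (1<7).
South fails to dominate North at a1 (-7<7).
East fails to dominate North at a1 (-8<7).
West fails to dominate North at a1 (2<7).
No single strategy dominates all the others.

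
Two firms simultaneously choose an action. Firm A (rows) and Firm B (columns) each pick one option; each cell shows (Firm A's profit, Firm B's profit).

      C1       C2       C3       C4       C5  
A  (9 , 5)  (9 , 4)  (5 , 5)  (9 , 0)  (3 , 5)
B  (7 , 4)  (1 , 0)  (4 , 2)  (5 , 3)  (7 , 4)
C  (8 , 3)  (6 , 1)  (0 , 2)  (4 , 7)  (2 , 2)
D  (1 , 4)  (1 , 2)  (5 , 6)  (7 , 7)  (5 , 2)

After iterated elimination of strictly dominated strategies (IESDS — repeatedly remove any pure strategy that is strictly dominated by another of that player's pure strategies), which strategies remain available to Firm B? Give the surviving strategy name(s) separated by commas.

C1, C3, C4, C5

For Firm A, A strictly dominates C on the remaining columns (C1: 9>8, C2: 9>6, C3: 5>0, C4: 9>4, C5: 3>2); eliminate C.
Firm B's strategy C2 is strictly dominated by C1 (A: 5>4, B: 4>0, D: 4>2) and is removed.
Among the remaining strategies, none is strictly dominated by another pure strategy of the same player, so the elimination stops.
Surviving strategies — Firm A: {A, B, D}; Firm B: {C1, C3, C4, C5}.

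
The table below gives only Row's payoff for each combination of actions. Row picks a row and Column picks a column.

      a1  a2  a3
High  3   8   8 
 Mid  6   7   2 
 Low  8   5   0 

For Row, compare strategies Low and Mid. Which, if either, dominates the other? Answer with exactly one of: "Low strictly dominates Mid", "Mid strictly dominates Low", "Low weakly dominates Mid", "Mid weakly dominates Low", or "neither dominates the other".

neither dominates the other

Low's payoffs vs Mid's, by Column's action — a1: 8>6, a2: 5<7, a3: 0<2.
Low does better at a1 but worse at a2, a3; neither strategy dominates the other.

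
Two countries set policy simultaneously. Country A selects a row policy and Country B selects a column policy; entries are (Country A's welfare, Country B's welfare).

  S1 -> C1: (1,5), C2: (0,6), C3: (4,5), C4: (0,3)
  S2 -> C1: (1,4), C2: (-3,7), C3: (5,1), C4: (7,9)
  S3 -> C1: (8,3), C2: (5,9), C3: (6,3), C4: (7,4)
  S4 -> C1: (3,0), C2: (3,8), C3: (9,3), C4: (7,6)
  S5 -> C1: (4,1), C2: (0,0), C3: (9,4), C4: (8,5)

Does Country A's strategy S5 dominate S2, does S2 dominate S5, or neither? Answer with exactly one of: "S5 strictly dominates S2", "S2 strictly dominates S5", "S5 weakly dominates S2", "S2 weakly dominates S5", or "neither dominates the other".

Compare S5 to S2 across each choice by Country B: C1: 4>1, C2: 0>-3, C3: 9>5, C4: 8>7.
S5 gives a strictly higher payoff against each choice by Country B, so S5 strictly dominates S2.

S5 strictly dominates S2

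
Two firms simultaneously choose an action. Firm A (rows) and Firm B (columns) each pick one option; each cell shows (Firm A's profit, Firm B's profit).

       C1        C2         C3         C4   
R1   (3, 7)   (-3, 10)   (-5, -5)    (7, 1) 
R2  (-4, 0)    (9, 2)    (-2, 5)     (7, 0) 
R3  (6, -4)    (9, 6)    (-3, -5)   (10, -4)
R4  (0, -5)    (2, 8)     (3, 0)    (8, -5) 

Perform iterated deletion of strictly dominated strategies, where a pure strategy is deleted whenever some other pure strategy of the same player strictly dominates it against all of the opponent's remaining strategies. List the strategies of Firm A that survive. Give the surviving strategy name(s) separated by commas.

For Firm A, R3 strictly dominates R1 on the remaining columns (C1: 6>3, C2: 9>-3, C3: -3>-5, C4: 10>7); eliminate R1.
Column C1 is eliminated: C2 beats it against every remaining row (R2: 2>0, R3: 6>-4, R4: 8>-5).
For Firm B, C2 strictly dominates C4 on the remaining rows (R2: 2>0, R3: 6>-4, R4: 8>-5); eliminate C4.
Among the remaining strategies, none is strictly dominated by another pure strategy of the same player, so the elimination stops.
Surviving strategies — Firm A: {R2, R3, R4}; Firm B: {C2, C3}.

R2, R3, R4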